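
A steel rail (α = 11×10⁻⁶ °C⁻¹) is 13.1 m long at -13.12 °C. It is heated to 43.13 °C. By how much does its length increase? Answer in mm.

ΔL = 8.11 mm

|ΔT| = |43.13 − (-13.12)| = 56.25 K
ΔL = αL₀ΔT = (11×10⁻⁶)(13.1)(56.25) = 8.11×10⁻³ m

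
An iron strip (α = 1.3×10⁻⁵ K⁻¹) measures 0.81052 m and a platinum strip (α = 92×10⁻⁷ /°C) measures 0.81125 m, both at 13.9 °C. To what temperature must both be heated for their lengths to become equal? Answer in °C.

T = 251.4 °C

Equal length when α₁L₁ΔT − α₂L₂ΔT = L₂ − L₁ = 7.30×10⁻⁴ m
α₁L₁ = 1.053676×10⁻⁵, α₂L₂ = 7.4635×10⁻⁶ → Δ(αL) = 3.07326×10⁻⁶ m/K
ΔT = 7.30×10⁻⁴ / 3.07326×10⁻⁶ = 237.533 K, so T = 13.9 + 237.533 = 251.433 °C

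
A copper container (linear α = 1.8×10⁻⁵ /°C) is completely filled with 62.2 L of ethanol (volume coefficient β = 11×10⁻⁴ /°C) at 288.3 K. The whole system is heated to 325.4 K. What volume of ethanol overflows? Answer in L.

2.41 L

The container also expands: β_container ≈ 3α = 5.4×10⁻⁵ /K
Net overflow = V₀(β_liq − 3α_cont)ΔT
β − 3α = 1.10×10⁻³ − 5.4×10⁻⁵ = 1.046×10⁻³ /K; ΔT = 37.1 K
ΔV = 62.2 × 1.046×10⁻³ × 37.1 = 2.41 L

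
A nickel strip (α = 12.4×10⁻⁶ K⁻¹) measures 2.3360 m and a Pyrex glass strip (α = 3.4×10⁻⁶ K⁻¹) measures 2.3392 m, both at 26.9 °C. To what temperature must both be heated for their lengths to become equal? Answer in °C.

L₁(1 + α₁ΔT) = L₂(1 + α₂ΔT) ⇒ ΔT = (L₂ − L₁)/(α₁L₁ − α₂L₂)
L₂ − L₁ = 2.3392 − 2.3360 = 3.20×10⁻³ m
α₁L₁ − α₂L₂ = 12.4×10⁻⁶×2.3360 − 3.4×10⁻⁶×2.3392 = 2.101312×10⁻⁵ m/K
ΔT = 3.20×10⁻³ / 2.101312×10⁻⁵ = 152.286 K
T = 26.9 + 152.286 = 179.186 °C

T = 179.2 °C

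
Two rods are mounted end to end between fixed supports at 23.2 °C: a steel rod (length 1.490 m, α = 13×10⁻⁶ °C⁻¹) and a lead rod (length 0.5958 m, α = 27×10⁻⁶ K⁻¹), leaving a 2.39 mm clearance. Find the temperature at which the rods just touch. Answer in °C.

Gap closes when ΔL₁ + ΔL₂ = 2.39 mm = 2.39×10⁻³ m
(α₁L₁ + α₂L₂)ΔT = g
α₁L₁ + α₂L₂ = 13×10⁻⁶×1.490 + 27×10⁻⁶×0.5958 = 3.54566×10⁻⁵ m/K
ΔT = 2.39×10⁻³ / 3.54566×10⁻⁵ = 67.406 K
T = 23.2 + 67.406 = 90.606 °C

T = 90.6 °C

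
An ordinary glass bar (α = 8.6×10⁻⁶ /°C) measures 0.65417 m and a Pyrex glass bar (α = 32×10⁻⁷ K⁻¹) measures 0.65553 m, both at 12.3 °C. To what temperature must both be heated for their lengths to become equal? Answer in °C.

T = 397.8 °C

L₁(1 + α₁ΔT) = L₂(1 + α₂ΔT) ⇒ ΔT = (L₂ − L₁)/(α₁L₁ − α₂L₂)
L₂ − L₁ = 0.65553 − 0.65417 = 1.36×10⁻³ m
α₁L₁ − α₂L₂ = 8.6×10⁻⁶×0.65417 − 32×10⁻⁷×0.65553 = 3.528166×10⁻⁶ m/K
ΔT = 1.36×10⁻³ / 3.528166×10⁻⁶ = 385.469 K
T = 12.3 + 385.469 = 397.769 °C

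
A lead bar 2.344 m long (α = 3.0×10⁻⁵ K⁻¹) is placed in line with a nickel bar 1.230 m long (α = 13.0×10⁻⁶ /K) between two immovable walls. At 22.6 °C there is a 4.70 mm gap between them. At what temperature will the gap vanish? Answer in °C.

T = 77.1 °C

α₁L₁ = 7.032×10⁻⁵ m/K, α₂L₂ = 1.599×10⁻⁵ m/K → total 8.631×10⁻⁵ m/K
ΔT = g/(α₁L₁+α₂L₂) = 4.70×10⁻³ / 8.631×10⁻⁵ = 54.455 K
T = 22.6 + 54.455 = 77.055 °C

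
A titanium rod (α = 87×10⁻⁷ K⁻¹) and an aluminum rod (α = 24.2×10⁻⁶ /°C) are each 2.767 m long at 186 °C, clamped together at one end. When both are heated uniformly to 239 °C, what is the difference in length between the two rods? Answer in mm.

ΔT = 53 K
titanium: ΔL = 87×10⁻⁷ × 2.767 m × 53 = 1.2759×10⁻³ m = 1.2759 mm
aluminum: ΔL = 24.2×10⁻⁶ × 2.767 m × 53 = 3.5490×10⁻³ m = 3.5490 mm
difference = 3.5490 − 1.2759 = 2.2731 mm

2.27 mm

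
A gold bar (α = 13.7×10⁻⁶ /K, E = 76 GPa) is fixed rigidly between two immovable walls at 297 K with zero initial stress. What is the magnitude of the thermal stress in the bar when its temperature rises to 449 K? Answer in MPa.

Fully constrained: the free strain ε = αΔT is blocked, so σ = Eε = EαΔT.
|ΔT| = 152 K
σ = 76.0×10⁹ × 13.7×10⁻⁶ × 152 = 1.58×10⁸ Pa

σ = 158 MPa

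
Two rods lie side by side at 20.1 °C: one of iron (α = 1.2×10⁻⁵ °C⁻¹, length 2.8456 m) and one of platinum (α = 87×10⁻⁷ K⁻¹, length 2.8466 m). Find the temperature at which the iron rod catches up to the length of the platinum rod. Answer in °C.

L₁(1 + α₁ΔT) = L₂(1 + α₂ΔT) ⇒ ΔT = (L₂ − L₁)/(α₁L₁ − α₂L₂)
L₂ − L₁ = 2.8466 − 2.8456 = 1.00×10⁻³ m
α₁L₁ − α₂L₂ = 1.2×10⁻⁵×2.8456 − 87×10⁻⁷×2.8466 = 9.38178×10⁻⁶ m/K
ΔT = 1.00×10⁻³ / 9.38178×10⁻⁶ = 106.590 K
T = 20.1 + 106.590 = 126.690 °C

T = 126.7 °C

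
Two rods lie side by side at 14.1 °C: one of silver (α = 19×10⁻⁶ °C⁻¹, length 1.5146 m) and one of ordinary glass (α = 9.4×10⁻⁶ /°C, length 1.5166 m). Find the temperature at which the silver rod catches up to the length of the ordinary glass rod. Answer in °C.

T = 151.8 °C

Equal length when α₁L₁ΔT − α₂L₂ΔT = L₂ − L₁ = 2.00×10⁻³ m
α₁L₁ = 2.87774×10⁻⁵, α₂L₂ = 1.425604×10⁻⁵ → Δ(αL) = 1.452136×10⁻⁵ m/K
ΔT = 2.00×10⁻³ / 1.452136×10⁻⁵ = 137.728 K, so T = 14.1 + 137.728 = 151.828 °C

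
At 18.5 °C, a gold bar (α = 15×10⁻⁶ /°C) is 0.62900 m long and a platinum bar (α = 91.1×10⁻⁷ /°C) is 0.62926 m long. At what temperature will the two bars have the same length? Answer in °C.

Equal length when α₁L₁ΔT − α₂L₂ΔT = L₂ − L₁ = 2.60×10⁻⁴ m
α₁L₁ = 9.435×10⁻⁶, α₂L₂ = 5.7325586×10⁻⁶ → Δ(αL) = 3.7024414×10⁻⁶ m/K
ΔT = 2.60×10⁻⁴ / 3.7024414×10⁻⁶ = 70.2239 K, so T = 18.5 + 70.2239 = 88.7239 °C

T = 88.72 °C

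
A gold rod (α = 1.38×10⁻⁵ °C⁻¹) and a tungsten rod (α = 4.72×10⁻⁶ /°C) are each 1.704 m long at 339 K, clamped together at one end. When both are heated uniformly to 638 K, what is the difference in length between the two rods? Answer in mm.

4.63 mm

ΔT = 299 K
gold: ΔL = 1.38×10⁻⁵ × 1.704 m × 299 = 7.0310×10⁻³ m = 7.0310 mm
tungsten: ΔL = 4.72×10⁻⁶ × 1.704 m × 299 = 2.4048×10⁻³ m = 2.4048 mm
difference = 7.0310 − 2.4048 = 4.6262 mm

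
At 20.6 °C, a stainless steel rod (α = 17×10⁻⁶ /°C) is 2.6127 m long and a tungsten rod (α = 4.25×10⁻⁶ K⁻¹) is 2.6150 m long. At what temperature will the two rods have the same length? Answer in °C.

L₁(1 + α₁ΔT) = L₂(1 + α₂ΔT) ⇒ ΔT = (L₂ − L₁)/(α₁L₁ − α₂L₂)
L₂ − L₁ = 2.6150 − 2.6127 = 2.30×10⁻³ m
α₁L₁ − α₂L₂ = 17×10⁻⁶×2.6127 − 4.25×10⁻⁶×2.6150 = 3.330215×10⁻⁵ m/K
ΔT = 2.30×10⁻³ / 3.330215×10⁻⁵ = 69.0646 K
T = 20.6 + 69.0646 = 89.6646 °C

T = 89.66 °C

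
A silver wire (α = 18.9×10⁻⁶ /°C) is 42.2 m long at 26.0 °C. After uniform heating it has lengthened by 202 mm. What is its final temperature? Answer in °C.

ΔL = αL₀ΔT ⇒ ΔT = ΔL / (αL₀)
ΔT = 202×10⁻³ m / (18.9×10⁻⁶ × 42.2 m) = 253.27 K
T = 26.0 + 253.27 = 279.27 °C

T = 279 °C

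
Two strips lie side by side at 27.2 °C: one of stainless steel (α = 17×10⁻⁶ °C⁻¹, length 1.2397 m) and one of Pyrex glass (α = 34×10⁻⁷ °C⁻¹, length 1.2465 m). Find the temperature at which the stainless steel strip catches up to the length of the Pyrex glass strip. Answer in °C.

T = 431.1 °C

Equal length when α₁L₁ΔT − α₂L₂ΔT = L₂ − L₁ = 6.80×10⁻³ m
α₁L₁ = 2.10749×10⁻⁵, α₂L₂ = 4.2381×10⁻⁶ → Δ(αL) = 1.68368×10⁻⁵ m/K
ΔT = 6.80×10⁻³ / 1.68368×10⁻⁵ = 403.877 K, so T = 27.2 + 403.877 = 431.077 °C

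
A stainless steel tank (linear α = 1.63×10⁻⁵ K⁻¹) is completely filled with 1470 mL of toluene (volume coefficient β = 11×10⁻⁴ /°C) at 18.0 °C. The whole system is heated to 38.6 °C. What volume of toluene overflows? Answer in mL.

The tank also expands: β_container ≈ 3α = 4.89×10⁻⁵ /K
Net overflow = V₀(β_liq − 3α_cont)ΔT
β − 3α = 1.10×10⁻³ − 4.89×10⁻⁵ = 1.0511×10⁻³ /K; ΔT = 20.6 K
ΔV = 1470 × 1.0511×10⁻³ × 20.6 = 31.8 mL

31.8 mL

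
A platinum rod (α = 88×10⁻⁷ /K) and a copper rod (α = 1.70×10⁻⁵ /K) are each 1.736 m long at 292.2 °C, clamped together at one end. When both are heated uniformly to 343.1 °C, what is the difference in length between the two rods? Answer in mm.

ΔT = 50.9 K
platinum: ΔL = 88×10⁻⁷ × 1.736 m × 50.9 = 7.7759×10⁻⁴ m = 0.77759 mm
copper: ΔL = 1.70×10⁻⁵ × 1.736 m × 50.9 = 1.5022×10⁻³ m = 1.5022 mm
difference = 1.5022 − 0.77759 = 0.72461 mm

0.725 mm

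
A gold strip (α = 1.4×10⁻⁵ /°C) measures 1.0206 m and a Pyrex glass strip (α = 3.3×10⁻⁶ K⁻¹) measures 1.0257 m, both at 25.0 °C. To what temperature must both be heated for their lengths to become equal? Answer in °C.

L₁(1 + α₁ΔT) = L₂(1 + α₂ΔT) ⇒ ΔT = (L₂ − L₁)/(α₁L₁ − α₂L₂)
L₂ − L₁ = 1.0257 − 1.0206 = 5.10×10⁻³ m
α₁L₁ − α₂L₂ = 1.4×10⁻⁵×1.0206 − 3.3×10⁻⁶×1.0257 = 1.090359×10⁻⁵ m/K
ΔT = 5.10×10⁻³ / 1.090359×10⁻⁵ = 467.736 K
T = 25.0 + 467.736 = 492.736 °C

T = 492.7 °C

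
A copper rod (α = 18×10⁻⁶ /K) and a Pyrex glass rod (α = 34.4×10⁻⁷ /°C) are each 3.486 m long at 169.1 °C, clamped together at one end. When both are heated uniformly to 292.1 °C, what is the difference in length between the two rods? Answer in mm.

6.24 mm

ΔT = 123.0 K
copper: ΔL = 18×10⁻⁶ × 3.486 m × 123.0 = 7.7180×10⁻³ m = 7.7180 mm
Pyrex glass: ΔL = 34.4×10⁻⁷ × 3.486 m × 123.0 = 1.4750×10⁻³ m = 1.4750 mm
difference = 7.7180 − 1.4750 = 6.243 mm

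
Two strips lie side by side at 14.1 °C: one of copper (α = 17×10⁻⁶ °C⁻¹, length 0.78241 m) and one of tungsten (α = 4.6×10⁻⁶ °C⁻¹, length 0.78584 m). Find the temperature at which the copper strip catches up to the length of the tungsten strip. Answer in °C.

L₁(1 + α₁ΔT) = L₂(1 + α₂ΔT) ⇒ ΔT = (L₂ − L₁)/(α₁L₁ − α₂L₂)
L₂ − L₁ = 0.78584 − 0.78241 = 3.43×10⁻³ m
α₁L₁ − α₂L₂ = 17×10⁻⁶×0.78241 − 4.6×10⁻⁶×0.78584 = 9.686106×10⁻⁶ m/K
ΔT = 3.43×10⁻³ / 9.686106×10⁻⁶ = 354.115 K
T = 14.1 + 354.115 = 368.215 °C

T = 368.2 °C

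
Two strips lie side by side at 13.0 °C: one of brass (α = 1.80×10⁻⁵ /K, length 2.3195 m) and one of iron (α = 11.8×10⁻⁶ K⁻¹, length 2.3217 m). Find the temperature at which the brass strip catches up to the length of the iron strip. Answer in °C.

T = 166.3 °C

L₁(1 + α₁ΔT) = L₂(1 + α₂ΔT) ⇒ ΔT = (L₂ − L₁)/(α₁L₁ − α₂L₂)
L₂ − L₁ = 2.3217 − 2.3195 = 2.20×10⁻³ m
α₁L₁ − α₂L₂ = 1.80×10⁻⁵×2.3195 − 11.8×10⁻⁶×2.3217 = 1.435494×10⁻⁵ m/K
ΔT = 2.20×10⁻³ / 1.435494×10⁻⁵ = 153.257 K
T = 13.0 + 153.257 = 166.257 °C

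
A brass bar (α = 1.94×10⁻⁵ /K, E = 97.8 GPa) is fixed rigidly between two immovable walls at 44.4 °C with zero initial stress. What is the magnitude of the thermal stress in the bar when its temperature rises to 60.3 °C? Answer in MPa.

Fully constrained: the free strain ε = αΔT is blocked, so σ = Eε = EαΔT.
|ΔT| = 15.9 K
σ = 97.8×10⁹ × 1.94×10⁻⁵ × 15.9 = 3.02×10⁷ Pa

σ = 30.2 MPa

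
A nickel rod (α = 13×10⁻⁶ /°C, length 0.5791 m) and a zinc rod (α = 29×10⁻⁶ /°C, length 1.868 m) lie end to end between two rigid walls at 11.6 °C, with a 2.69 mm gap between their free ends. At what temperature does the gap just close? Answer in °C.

T = 55.2 °C

α₁L₁ = 7.5283×10⁻⁶ m/K, α₂L₂ = 5.4172×10⁻⁵ m/K → total 6.17003×10⁻⁵ m/K
ΔT = g/(α₁L₁+α₂L₂) = 2.69×10⁻³ / 6.17003×10⁻⁵ = 43.598 K
T = 11.6 + 43.598 = 55.198 °C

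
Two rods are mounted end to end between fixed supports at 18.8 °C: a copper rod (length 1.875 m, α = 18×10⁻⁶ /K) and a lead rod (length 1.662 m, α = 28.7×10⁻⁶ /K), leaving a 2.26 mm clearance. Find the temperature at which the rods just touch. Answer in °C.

T = 46.5 °C

Gap closes when ΔL₁ + ΔL₂ = 2.26 mm = 2.26×10⁻³ m
(α₁L₁ + α₂L₂)ΔT = g
α₁L₁ + α₂L₂ = 18×10⁻⁶×1.875 + 28.7×10⁻⁶×1.662 = 8.14494×10⁻⁵ m/K
ΔT = 2.26×10⁻³ / 8.14494×10⁻⁵ = 27.747 K
T = 18.8 + 27.747 = 46.547 °C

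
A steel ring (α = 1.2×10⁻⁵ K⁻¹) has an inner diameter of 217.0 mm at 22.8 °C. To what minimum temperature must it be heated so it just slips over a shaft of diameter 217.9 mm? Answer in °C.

T = 368 °C

Required Δd = 217.9 − 217.0 = 0.9 mm
Δd = αd₀ΔT ⇒ ΔT = Δd/(αd₀) = 0.9 / (1.2×10⁻⁵ × 217.0) = 345.62 K
T_min = 22.8 + 345.62 = 368.42 °C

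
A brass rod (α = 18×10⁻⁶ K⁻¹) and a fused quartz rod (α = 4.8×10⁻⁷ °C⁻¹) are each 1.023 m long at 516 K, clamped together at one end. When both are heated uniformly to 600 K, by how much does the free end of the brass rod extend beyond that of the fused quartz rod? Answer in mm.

1.51 mm

ΔT = 84 K
brass: ΔL = 18×10⁻⁶ × 1.023 m × 84 = 1.5468×10⁻³ m = 1.5468 mm
fused quartz: ΔL = 4.8×10⁻⁷ × 1.023 m × 84 = 4.1247×10⁻⁵ m = 0.041247 mm
difference = 1.5468 − 0.041247 = 1.505553 mm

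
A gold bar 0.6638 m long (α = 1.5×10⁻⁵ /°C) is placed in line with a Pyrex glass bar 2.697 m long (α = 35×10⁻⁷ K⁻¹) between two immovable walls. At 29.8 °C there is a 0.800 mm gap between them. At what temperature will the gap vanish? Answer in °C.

α₁L₁ = 9.957×10⁻⁶ m/K, α₂L₂ = 9.4395×10⁻⁶ m/K → total 1.93965×10⁻⁵ m/K
ΔT = g/(α₁L₁+α₂L₂) = 8.00×10⁻⁴ / 1.93965×10⁻⁵ = 41.245 K
T = 29.8 + 41.245 = 71.045 °C

T = 71.0 °C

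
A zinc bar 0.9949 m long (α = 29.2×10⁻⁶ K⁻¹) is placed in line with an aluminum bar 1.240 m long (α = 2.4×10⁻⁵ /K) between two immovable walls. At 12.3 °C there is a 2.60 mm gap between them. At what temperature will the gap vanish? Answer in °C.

α₁L₁ = 2.905108×10⁻⁵ m/K, α₂L₂ = 2.976×10⁻⁵ m/K → total 5.881108×10⁻⁵ m/K
ΔT = g/(α₁L₁+α₂L₂) = 2.60×10⁻³ / 5.881108×10⁻⁵ = 44.209 K
T = 12.3 + 44.209 = 56.509 °C

T = 56.5 °C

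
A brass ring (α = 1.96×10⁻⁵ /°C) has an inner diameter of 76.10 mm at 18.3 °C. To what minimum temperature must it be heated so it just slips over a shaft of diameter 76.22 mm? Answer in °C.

T = 98.8 °C

Required Δd = 76.22 − 76.10 = 0.12 mm
Δd = αd₀ΔT ⇒ ΔT = Δd/(αd₀) = 0.12 / (1.96×10⁻⁵ × 76.10) = 80.453 K
T_min = 18.3 + 80.453 = 98.753 °C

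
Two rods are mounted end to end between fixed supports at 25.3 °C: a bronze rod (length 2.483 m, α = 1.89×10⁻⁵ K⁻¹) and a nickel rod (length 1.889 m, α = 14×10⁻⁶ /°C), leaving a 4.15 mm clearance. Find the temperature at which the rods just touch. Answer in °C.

Gap closes when ΔL₁ + ΔL₂ = 4.15 mm = 4.15×10⁻³ m
(α₁L₁ + α₂L₂)ΔT = g
α₁L₁ + α₂L₂ = 1.89×10⁻⁵×2.483 + 14×10⁻⁶×1.889 = 7.33747×10⁻⁵ m/K
ΔT = 4.15×10⁻³ / 7.33747×10⁻⁵ = 56.559 K
T = 25.3 + 56.559 = 81.859 °C

T = 81.9 °C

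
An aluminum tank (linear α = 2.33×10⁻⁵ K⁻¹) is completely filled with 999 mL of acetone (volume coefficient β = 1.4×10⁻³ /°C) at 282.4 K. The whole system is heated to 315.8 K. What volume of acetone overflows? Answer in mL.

The tank also expands: β_container ≈ 3α = 6.99×10⁻⁵ /K
Net overflow = V₀(β_liq − 3α_cont)ΔT
β − 3α = 1.40×10⁻³ − 6.99×10⁻⁵ = 1.3301×10⁻³ /K; ΔT = 33.4 K
ΔV = 999 × 1.3301×10⁻³ × 33.4 = 44.4 mL

44.4 mL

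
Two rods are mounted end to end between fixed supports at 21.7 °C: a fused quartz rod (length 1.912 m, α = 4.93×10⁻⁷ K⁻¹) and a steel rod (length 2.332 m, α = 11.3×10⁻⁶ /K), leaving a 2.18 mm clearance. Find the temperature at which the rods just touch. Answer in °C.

T = 102 °C

α₁L₁ = 9.42616×10⁻⁷ m/K, α₂L₂ = 2.63516×10⁻⁵ m/K → total 2.7294216×10⁻⁵ m/K
ΔT = g/(α₁L₁+α₂L₂) = 2.18×10⁻³ / 2.7294216×10⁻⁵ = 79.87 K
T = 21.7 + 79.87 = 101.57 °C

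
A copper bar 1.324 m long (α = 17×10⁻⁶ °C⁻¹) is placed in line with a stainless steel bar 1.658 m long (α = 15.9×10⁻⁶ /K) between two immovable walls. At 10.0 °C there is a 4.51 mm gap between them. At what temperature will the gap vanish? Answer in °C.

T = 102 °C

Gap closes when ΔL₁ + ΔL₂ = 4.51 mm = 4.51×10⁻³ m
(α₁L₁ + α₂L₂)ΔT = g
α₁L₁ + α₂L₂ = 17×10⁻⁶×1.324 + 15.9×10⁻⁶×1.658 = 4.88702×10⁻⁵ m/K
ΔT = 4.51×10⁻³ / 4.88702×10⁻⁵ = 92.29 K
T = 10.0 + 92.29 = 102.29 °C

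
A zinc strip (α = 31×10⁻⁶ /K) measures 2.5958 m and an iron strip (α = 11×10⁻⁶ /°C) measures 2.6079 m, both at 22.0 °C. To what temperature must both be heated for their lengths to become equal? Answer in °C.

T = 255.7 °C

Equal length when α₁L₁ΔT − α₂L₂ΔT = L₂ − L₁ = 1.21×10⁻² m
α₁L₁ = 8.04698×10⁻⁵, α₂L₂ = 2.86869×10⁻⁵ → Δ(αL) = 5.17829×10⁻⁵ m/K
ΔT = 1.21×10⁻² / 5.17829×10⁻⁵ = 233.668 K, so T = 22.0 + 233.668 = 255.668 °C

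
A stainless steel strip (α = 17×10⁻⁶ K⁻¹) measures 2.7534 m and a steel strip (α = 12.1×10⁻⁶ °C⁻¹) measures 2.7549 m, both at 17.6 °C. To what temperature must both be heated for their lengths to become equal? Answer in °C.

T = 128.9 °C

Equal length when α₁L₁ΔT − α₂L₂ΔT = L₂ − L₁ = 1.50×10⁻³ m
α₁L₁ = 4.68078×10⁻⁵, α₂L₂ = 3.333429×10⁻⁵ → Δ(αL) = 1.347351×10⁻⁵ m/K
ΔT = 1.50×10⁻³ / 1.347351×10⁻⁵ = 111.330 K, so T = 17.6 + 111.330 = 128.930 °C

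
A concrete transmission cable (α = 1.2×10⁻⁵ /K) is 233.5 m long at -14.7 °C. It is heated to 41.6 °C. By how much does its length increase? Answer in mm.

ΔL = 158 mm

|ΔT| = |41.6 − (-14.7)| = 56.3 K
ΔL = αL₀ΔT = (1.2×10⁻⁵)(233.5)(56.3) = 1.58×10⁻¹ m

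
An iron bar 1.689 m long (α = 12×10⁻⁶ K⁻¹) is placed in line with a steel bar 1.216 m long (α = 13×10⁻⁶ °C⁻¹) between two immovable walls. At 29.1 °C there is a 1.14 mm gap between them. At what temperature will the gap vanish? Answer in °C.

T = 60.7 °C

α₁L₁ = 2.0268×10⁻⁵ m/K, α₂L₂ = 1.5808×10⁻⁵ m/K → total 3.6076×10⁻⁵ m/K
ΔT = g/(α₁L₁+α₂L₂) = 1.14×10⁻³ / 3.6076×10⁻⁵ = 31.600 K
T = 29.1 + 31.600 = 60.700 °C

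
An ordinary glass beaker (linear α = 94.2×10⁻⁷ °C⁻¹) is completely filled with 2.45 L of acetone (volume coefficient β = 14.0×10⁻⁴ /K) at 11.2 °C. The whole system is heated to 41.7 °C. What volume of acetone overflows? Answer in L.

The beaker also expands: β_container ≈ 3α = 2.826×10⁻⁵ /K
Net overflow = V₀(β_liq − 3α_cont)ΔT
β − 3α = 1.40×10⁻³ − 2.826×10⁻⁵ = 1.37174×10⁻³ /K; ΔT = 30.5 K
ΔV = 2.45 × 1.37174×10⁻³ × 30.5 = 0.103 L

0.103 L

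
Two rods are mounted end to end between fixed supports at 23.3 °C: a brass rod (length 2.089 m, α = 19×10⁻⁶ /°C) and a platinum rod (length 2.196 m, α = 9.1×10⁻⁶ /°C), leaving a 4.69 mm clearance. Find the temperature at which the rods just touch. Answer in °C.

T = 102 °C

α₁L₁ = 3.9691×10⁻⁵ m/K, α₂L₂ = 1.99836×10⁻⁵ m/K → total 5.96746×10⁻⁵ m/K
ΔT = g/(α₁L₁+α₂L₂) = 4.69×10⁻³ / 5.96746×10⁻⁵ = 78.59 K
T = 23.3 + 78.59 = 101.89 °C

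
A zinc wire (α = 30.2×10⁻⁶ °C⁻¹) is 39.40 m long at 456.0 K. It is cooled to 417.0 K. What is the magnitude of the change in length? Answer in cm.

ΔL = 4.64 cm

|ΔT| = |417.0 − 456.0| = 39.0 K
ΔL = αL₀ΔT = (30.2×10⁻⁶)(39.40)(39.0) = 4.64×10⁻² m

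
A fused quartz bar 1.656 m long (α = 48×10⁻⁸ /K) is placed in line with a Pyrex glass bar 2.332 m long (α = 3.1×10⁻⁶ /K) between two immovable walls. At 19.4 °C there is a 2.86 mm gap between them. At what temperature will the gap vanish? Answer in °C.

Gap closes when ΔL₁ + ΔL₂ = 2.86 mm = 2.86×10⁻³ m
(α₁L₁ + α₂L₂)ΔT = g
α₁L₁ + α₂L₂ = 48×10⁻⁸×1.656 + 3.1×10⁻⁶×2.332 = 8.02408×10⁻⁶ m/K
ΔT = 2.86×10⁻³ / 8.02408×10⁻⁶ = 356.43 K
T = 19.4 + 356.43 = 375.83 °C

T = 376 °C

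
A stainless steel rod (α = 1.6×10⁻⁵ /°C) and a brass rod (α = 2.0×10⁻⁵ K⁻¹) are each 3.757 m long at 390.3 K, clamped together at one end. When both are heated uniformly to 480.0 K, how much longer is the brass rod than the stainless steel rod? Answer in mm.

ΔT = 89.7 K
stainless steel: ΔL = 1.6×10⁻⁵ × 3.757 m × 89.7 = 5.3920×10⁻³ m = 5.3920 mm
brass: ΔL = 2.0×10⁻⁵ × 3.757 m × 89.7 = 6.7401×10⁻³ m = 6.7401 mm
difference = 6.7401 − 5.3920 = 1.3481 mm

1.35 mm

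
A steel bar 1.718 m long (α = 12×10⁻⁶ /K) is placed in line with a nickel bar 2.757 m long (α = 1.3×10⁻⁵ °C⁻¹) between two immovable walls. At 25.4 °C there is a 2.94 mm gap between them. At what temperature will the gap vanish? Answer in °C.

T = 77.5 °C

α₁L₁ = 2.0616×10⁻⁵ m/K, α₂L₂ = 3.5841×10⁻⁵ m/K → total 5.6457×10⁻⁵ m/K
ΔT = g/(α₁L₁+α₂L₂) = 2.94×10⁻³ / 5.6457×10⁻⁵ = 52.075 K
T = 25.4 + 52.075 = 77.475 °C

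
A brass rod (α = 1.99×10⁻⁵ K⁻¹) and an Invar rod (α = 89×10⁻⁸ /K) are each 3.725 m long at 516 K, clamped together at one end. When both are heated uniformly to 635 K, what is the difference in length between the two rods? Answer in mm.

8.43 mm

ΔT = 119 K
brass: ΔL = 1.99×10⁻⁵ × 3.725 m × 119 = 8.8212×10⁻³ m = 8.8212 mm
Invar: ΔL = 89×10⁻⁸ × 3.725 m × 119 = 3.9451×10⁻⁴ m = 0.39451 mm
difference = 8.8212 − 0.39451 = 8.42669 mm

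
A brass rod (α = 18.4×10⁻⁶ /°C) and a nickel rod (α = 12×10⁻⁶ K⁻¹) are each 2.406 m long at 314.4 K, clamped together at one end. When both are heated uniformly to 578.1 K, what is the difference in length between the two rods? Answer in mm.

4.06 mm

ΔT = 263.7 K
brass: ΔL = 18.4×10⁻⁶ × 2.406 m × 263.7 = 1.1674×10⁻² m = 11.674 mm
nickel: ΔL = 12×10⁻⁶ × 2.406 m × 263.7 = 7.6135×10⁻³ m = 7.6135 mm
difference = 11.674 − 7.6135 = 4.0605 mm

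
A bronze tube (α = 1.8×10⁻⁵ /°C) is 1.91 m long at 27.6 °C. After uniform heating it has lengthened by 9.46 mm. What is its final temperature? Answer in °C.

ΔL = αL₀ΔT ⇒ ΔT = ΔL / (αL₀)
ΔT = 9.46×10⁻³ m / (1.8×10⁻⁵ × 1.91 m) = 275.16 K
T = 27.6 + 275.16 = 302.76 °C

T = 303 °C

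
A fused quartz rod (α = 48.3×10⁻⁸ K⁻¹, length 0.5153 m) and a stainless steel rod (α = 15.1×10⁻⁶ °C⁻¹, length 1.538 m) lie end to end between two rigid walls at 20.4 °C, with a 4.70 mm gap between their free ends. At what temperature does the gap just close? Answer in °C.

T = 221 °C

α₁L₁ = 2.488899×10⁻⁷ m/K, α₂L₂ = 2.32238×10⁻⁵ m/K → total 2.34726899×10⁻⁵ m/K
ΔT = g/(α₁L₁+α₂L₂) = 4.70×10⁻³ / 2.34726899×10⁻⁵ = 200.23 K
T = 20.4 + 200.23 = 220.63 °C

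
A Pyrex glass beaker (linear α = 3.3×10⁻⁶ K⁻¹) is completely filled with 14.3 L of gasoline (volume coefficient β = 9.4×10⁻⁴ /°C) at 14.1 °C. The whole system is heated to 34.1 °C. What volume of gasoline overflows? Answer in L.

The beaker also expands: β_container ≈ 3α = 9.9×10⁻⁶ /K
Net overflow = V₀(β_liq − 3α_cont)ΔT
β − 3α = 9.40×10⁻⁴ − 9.9×10⁻⁶ = 9.301×10⁻⁴ /K; ΔT = 20.0 K
ΔV = 14.3 × 9.301×10⁻⁴ × 20.0 = 0.266 L

0.266 L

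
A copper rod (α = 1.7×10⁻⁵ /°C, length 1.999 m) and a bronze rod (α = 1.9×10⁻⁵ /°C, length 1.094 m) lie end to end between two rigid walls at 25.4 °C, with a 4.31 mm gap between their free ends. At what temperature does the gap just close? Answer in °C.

T = 104 °C

α₁L₁ = 3.3983×10⁻⁵ m/K, α₂L₂ = 2.0786×10⁻⁵ m/K → total 5.4769×10⁻⁵ m/K
ΔT = g/(α₁L₁+α₂L₂) = 4.31×10⁻³ / 5.4769×10⁻⁵ = 78.69 K
T = 25.4 + 78.69 = 104.09 °C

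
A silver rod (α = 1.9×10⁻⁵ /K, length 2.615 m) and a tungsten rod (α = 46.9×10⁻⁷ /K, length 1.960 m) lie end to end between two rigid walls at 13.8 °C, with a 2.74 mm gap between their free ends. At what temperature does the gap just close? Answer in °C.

T = 60.3 °C

Gap closes when ΔL₁ + ΔL₂ = 2.74 mm = 2.74×10⁻³ m
(α₁L₁ + α₂L₂)ΔT = g
α₁L₁ + α₂L₂ = 1.9×10⁻⁵×2.615 + 46.9×10⁻⁷×1.960 = 5.88774×10⁻⁵ m/K
ΔT = 2.74×10⁻³ / 5.88774×10⁻⁵ = 46.537 K
T = 13.8 + 46.537 = 60.337 °C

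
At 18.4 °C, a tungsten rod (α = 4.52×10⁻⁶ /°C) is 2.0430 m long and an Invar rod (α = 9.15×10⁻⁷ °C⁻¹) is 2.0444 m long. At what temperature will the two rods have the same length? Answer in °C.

T = 208.5 °C

Equal length when α₁L₁ΔT − α₂L₂ΔT = L₂ − L₁ = 1.40×10⁻³ m
α₁L₁ = 9.23436×10⁻⁶, α₂L₂ = 1.870626×10⁻⁶ → Δ(αL) = 7.363734×10⁻⁶ m/K
ΔT = 1.40×10⁻³ / 7.363734×10⁻⁶ = 190.121 K, so T = 18.4 + 190.121 = 208.521 °C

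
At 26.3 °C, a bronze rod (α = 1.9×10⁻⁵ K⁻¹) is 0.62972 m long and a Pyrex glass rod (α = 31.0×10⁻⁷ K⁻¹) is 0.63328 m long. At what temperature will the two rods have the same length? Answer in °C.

Equal length when α₁L₁ΔT − α₂L₂ΔT = L₂ − L₁ = 3.56×10⁻³ m
α₁L₁ = 1.196468×10⁻⁵, α₂L₂ = 1.963168×10⁻⁶ → Δ(αL) = 1.0001512×10⁻⁵ m/K
ΔT = 3.56×10⁻³ / 1.0001512×10⁻⁵ = 355.946 K, so T = 26.3 + 355.946 = 382.246 °C

T = 382.2 °C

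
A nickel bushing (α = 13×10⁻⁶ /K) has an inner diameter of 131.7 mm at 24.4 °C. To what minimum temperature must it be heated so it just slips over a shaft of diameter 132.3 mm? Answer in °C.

Required Δd = 132.3 − 131.7 = 0.6 mm
Δd = αd₀ΔT ⇒ ΔT = Δd/(αd₀) = 0.6 / (13×10⁻⁶ × 131.7) = 350.45 K
T_min = 24.4 + 350.45 = 374.85 °C

T = 375 °C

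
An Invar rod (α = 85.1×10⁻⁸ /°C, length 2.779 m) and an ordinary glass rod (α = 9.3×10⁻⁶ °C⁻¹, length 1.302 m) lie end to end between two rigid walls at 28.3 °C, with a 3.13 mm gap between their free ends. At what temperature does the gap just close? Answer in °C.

T = 245 °C

Gap closes when ΔL₁ + ΔL₂ = 3.13 mm = 3.13×10⁻³ m
(α₁L₁ + α₂L₂)ΔT = g
α₁L₁ + α₂L₂ = 85.1×10⁻⁸×2.779 + 9.3×10⁻⁶×1.302 = 1.4473529×10⁻⁵ m/K
ΔT = 3.13×10⁻³ / 1.4473529×10⁻⁵ = 216.26 K
T = 28.3 + 216.26 = 244.56 °C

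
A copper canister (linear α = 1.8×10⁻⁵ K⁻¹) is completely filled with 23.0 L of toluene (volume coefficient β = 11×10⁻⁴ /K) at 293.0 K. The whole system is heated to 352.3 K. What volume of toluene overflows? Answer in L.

The canister also expands: β_container ≈ 3α = 5.4×10⁻⁵ /K
Net overflow = V₀(β_liq − 3α_cont)ΔT
β − 3α = 1.10×10⁻³ − 5.4×10⁻⁵ = 1.046×10⁻³ /K; ΔT = 59.3 K
ΔV = 23.0 × 1.046×10⁻³ × 59.3 = 1.43 L

1.43 L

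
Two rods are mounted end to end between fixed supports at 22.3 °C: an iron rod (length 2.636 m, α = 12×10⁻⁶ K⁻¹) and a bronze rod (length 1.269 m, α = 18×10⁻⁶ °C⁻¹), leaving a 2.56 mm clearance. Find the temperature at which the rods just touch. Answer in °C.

T = 69.3 °C

α₁L₁ = 3.1632×10⁻⁵ m/K, α₂L₂ = 2.2842×10⁻⁵ m/K → total 5.4474×10⁻⁵ m/K
ΔT = g/(α₁L₁+α₂L₂) = 2.56×10⁻³ / 5.4474×10⁻⁵ = 46.995 K
T = 22.3 + 46.995 = 69.295 °C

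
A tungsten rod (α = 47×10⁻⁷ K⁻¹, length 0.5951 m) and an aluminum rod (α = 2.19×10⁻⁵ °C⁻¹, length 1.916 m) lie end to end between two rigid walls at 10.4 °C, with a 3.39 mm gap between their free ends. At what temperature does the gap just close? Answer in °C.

Gap closes when ΔL₁ + ΔL₂ = 3.39 mm = 3.39×10⁻³ m
(α₁L₁ + α₂L₂)ΔT = g
α₁L₁ + α₂L₂ = 47×10⁻⁷×0.5951 + 2.19×10⁻⁵×1.916 = 4.475737×10⁻⁵ m/K
ΔT = 3.39×10⁻³ / 4.475737×10⁻⁵ = 75.742 K
T = 10.4 + 75.742 = 86.142 °C

T = 86.1 °C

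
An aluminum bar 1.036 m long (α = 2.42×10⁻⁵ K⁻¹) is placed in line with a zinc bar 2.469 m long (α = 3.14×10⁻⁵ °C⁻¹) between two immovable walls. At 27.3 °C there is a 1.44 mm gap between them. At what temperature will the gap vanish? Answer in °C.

T = 41.3 °C

α₁L₁ = 2.50712×10⁻⁵ m/K, α₂L₂ = 7.75266×10⁻⁵ m/K → total 1.025978×10⁻⁴ m/K
ΔT = g/(α₁L₁+α₂L₂) = 1.44×10⁻³ / 1.025978×10⁻⁴ = 14.035 K
T = 27.3 + 14.035 = 41.335 °C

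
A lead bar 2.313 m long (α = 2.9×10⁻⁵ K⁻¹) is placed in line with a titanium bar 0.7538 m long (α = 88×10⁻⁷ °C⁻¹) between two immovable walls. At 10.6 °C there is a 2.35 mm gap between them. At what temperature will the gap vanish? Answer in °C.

T = 42.5 °C

α₁L₁ = 6.7077×10⁻⁵ m/K, α₂L₂ = 6.63344×10⁻⁶ m/K → total 7.371044×10⁻⁵ m/K
ΔT = g/(α₁L₁+α₂L₂) = 2.35×10⁻³ / 7.371044×10⁻⁵ = 31.882 K
T = 10.6 + 31.882 = 42.482 °C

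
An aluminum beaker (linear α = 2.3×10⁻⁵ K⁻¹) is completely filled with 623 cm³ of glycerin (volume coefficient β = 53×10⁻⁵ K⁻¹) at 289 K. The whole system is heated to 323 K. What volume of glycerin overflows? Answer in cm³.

9.76 cm³

The beaker also expands: β_container ≈ 3α = 6.9×10⁻⁵ /K
Net overflow = V₀(β_liq − 3α_cont)ΔT
β − 3α = 5.30×10⁻⁴ − 6.9×10⁻⁵ = 4.61×10⁻⁴ /K; ΔT = 34 K
ΔV = 623 × 4.61×10⁻⁴ × 34 = 9.76 cm³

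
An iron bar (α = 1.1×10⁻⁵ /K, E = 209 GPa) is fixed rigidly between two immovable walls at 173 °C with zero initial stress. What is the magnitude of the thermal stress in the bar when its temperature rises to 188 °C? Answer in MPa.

σ = 34.5 MPa

Fully constrained: the free strain ε = αΔT is blocked, so σ = Eε = EαΔT.
|ΔT| = 15 K
σ = 209×10⁹ × 1.1×10⁻⁵ × 15 = 3.45×10⁷ Pa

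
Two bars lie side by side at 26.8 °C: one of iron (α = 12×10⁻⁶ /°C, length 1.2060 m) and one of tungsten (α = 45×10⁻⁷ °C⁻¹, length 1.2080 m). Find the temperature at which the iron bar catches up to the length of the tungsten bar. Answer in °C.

T = 248.1 °C

Equal length when α₁L₁ΔT − α₂L₂ΔT = L₂ − L₁ = 2.00×10⁻³ m
α₁L₁ = 1.4472×10⁻⁵, α₂L₂ = 5.436×10⁻⁶ → Δ(αL) = 9.036×10⁻⁶ m/K
ΔT = 2.00×10⁻³ / 9.036×10⁻⁶ = 221.337 K, so T = 26.8 + 221.337 = 248.137 °C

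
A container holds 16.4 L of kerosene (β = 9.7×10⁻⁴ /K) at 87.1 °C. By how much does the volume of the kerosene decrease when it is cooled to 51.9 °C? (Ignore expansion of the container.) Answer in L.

ΔV = 0.560 L

|ΔT| = |51.9 − 87.1| = 35.2 K
ΔV = βV₀ΔT = (9.7×10⁻⁴)(16.4)(35.2) = 0.560 L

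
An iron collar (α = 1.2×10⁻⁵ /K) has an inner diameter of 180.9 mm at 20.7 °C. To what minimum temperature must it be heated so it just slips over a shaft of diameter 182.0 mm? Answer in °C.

Required Δd = 182.0 − 180.9 = 1.1 mm
Δd = αd₀ΔT ⇒ ΔT = Δd/(αd₀) = 1.1 / (1.2×10⁻⁵ × 180.9) = 506.73 K
T_min = 20.7 + 506.73 = 527.43 °C

T = 527 °C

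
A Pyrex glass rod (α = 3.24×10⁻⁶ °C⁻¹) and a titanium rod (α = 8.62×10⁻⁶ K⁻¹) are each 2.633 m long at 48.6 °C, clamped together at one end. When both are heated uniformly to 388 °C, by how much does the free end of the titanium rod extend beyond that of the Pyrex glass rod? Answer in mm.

ΔT = 339.4 K
Pyrex glass: ΔL = 3.24×10⁻⁶ × 2.633 m × 339.4 = 2.8954×10⁻³ m = 2.8954 mm
titanium: ΔL = 8.62×10⁻⁶ × 2.633 m × 339.4 = 7.7032×10⁻³ m = 7.7032 mm
difference = 7.7032 − 2.8954 = 4.8078 mm

4.81 mm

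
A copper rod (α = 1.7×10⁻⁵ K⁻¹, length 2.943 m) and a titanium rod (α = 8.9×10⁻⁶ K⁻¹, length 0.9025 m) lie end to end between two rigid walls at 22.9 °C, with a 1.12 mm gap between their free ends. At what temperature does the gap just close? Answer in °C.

T = 42.2 °C

α₁L₁ = 5.0031×10⁻⁵ m/K, α₂L₂ = 8.03225×10⁻⁶ m/K → total 5.806325×10⁻⁵ m/K
ΔT = g/(α₁L₁+α₂L₂) = 1.12×10⁻³ / 5.806325×10⁻⁵ = 19.289 K
T = 22.9 + 19.289 = 42.189 °C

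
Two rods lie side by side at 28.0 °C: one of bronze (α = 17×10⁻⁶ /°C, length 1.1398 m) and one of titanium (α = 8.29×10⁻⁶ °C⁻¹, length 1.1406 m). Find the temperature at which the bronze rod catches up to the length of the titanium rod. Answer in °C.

L₁(1 + α₁ΔT) = L₂(1 + α₂ΔT) ⇒ ΔT = (L₂ − L₁)/(α₁L₁ − α₂L₂)
L₂ − L₁ = 1.1406 − 1.1398 = 8.00×10⁻⁴ m
α₁L₁ − α₂L₂ = 17×10⁻⁶×1.1398 − 8.29×10⁻⁶×1.1406 = 9.921026×10⁻⁶ m/K
ΔT = 8.00×10⁻⁴ / 9.921026×10⁻⁶ = 80.637 K
T = 28.0 + 80.637 = 108.637 °C

T = 108.6 °C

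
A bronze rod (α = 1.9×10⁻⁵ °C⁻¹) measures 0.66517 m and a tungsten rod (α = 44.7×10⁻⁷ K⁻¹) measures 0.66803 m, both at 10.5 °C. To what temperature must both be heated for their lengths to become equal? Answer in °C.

Equal length when α₁L₁ΔT − α₂L₂ΔT = L₂ − L₁ = 2.86×10⁻³ m
α₁L₁ = 1.263823×10⁻⁵, α₂L₂ = 2.9860941×10⁻⁶ → Δ(αL) = 9.6521359×10⁻⁶ m/K
ΔT = 2.86×10⁻³ / 9.6521359×10⁻⁶ = 296.307 K, so T = 10.5 + 296.307 = 306.807 °C

T = 306.8 °C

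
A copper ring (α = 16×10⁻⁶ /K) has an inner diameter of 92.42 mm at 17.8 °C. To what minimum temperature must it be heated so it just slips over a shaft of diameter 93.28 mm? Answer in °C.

T = 599 °C

Required Δd = 93.28 − 92.42 = 0.86 mm
Δd = αd₀ΔT ⇒ ΔT = Δd/(αd₀) = 0.86 / (16×10⁻⁶ × 92.42) = 581.58 K
T_min = 17.8 + 581.58 = 599.38 °C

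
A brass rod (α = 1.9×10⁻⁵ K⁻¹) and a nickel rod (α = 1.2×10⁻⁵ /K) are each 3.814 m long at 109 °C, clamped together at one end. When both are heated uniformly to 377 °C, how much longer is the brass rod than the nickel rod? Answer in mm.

ΔT = 268 K
brass: ΔL = 1.9×10⁻⁵ × 3.814 m × 268 = 1.9421×10⁻² m = 19.421 mm
nickel: ΔL = 1.2×10⁻⁵ × 3.814 m × 268 = 1.2266×10⁻² m = 12.266 mm
difference = 19.421 − 12.266 = 7.155 mm

7.16 mm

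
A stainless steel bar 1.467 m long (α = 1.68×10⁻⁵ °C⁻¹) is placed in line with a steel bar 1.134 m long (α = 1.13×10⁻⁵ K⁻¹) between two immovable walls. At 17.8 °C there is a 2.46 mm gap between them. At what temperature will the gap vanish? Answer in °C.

T = 83.5 °C

α₁L₁ = 2.46456×10⁻⁵ m/K, α₂L₂ = 1.28142×10⁻⁵ m/K → total 3.74598×10⁻⁵ m/K
ΔT = g/(α₁L₁+α₂L₂) = 2.46×10⁻³ / 3.74598×10⁻⁵ = 65.670 K
T = 17.8 + 65.670 = 83.470 °C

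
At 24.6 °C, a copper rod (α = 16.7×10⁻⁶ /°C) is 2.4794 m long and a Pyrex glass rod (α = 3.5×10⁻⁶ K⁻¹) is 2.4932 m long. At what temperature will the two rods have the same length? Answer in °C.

Equal length when α₁L₁ΔT − α₂L₂ΔT = L₂ − L₁ = 1.38×10⁻² m
α₁L₁ = 4.140598×10⁻⁵, α₂L₂ = 8.7262×10⁻⁶ → Δ(αL) = 3.267978×10⁻⁵ m/K
ΔT = 1.38×10⁻² / 3.267978×10⁻⁵ = 422.279 K, so T = 24.6 + 422.279 = 446.879 °C

T = 446.9 °C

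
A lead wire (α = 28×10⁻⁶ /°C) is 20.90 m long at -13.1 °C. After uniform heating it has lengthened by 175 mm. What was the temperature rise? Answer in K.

ΔL = αL₀ΔT ⇒ ΔT = ΔL / (αL₀)
ΔT = 175×10⁻³ m / (28×10⁻⁶ × 20.90 m) = 299.04 K

ΔT = 299 K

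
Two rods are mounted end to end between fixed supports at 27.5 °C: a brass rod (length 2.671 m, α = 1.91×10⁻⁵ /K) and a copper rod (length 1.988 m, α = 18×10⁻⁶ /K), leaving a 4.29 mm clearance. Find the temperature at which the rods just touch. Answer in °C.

T = 76.9 °C

Gap closes when ΔL₁ + ΔL₂ = 4.29 mm = 4.29×10⁻³ m
(α₁L₁ + α₂L₂)ΔT = g
α₁L₁ + α₂L₂ = 1.91×10⁻⁵×2.671 + 18×10⁻⁶×1.988 = 8.68001×10⁻⁵ m/K
ΔT = 4.29×10⁻³ / 8.68001×10⁻⁵ = 49.424 K
T = 27.5 + 49.424 = 76.924 °C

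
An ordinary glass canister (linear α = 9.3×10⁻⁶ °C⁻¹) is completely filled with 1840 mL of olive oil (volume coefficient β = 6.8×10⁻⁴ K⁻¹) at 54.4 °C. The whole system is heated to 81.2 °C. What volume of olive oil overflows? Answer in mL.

32.2 mL

The canister also expands: β_container ≈ 3α = 2.79×10⁻⁵ /K
Net overflow = V₀(β_liq − 3α_cont)ΔT
β − 3α = 6.80×10⁻⁴ − 2.79×10⁻⁵ = 6.521×10⁻⁴ /K; ΔT = 26.8 K
ΔV = 1840 × 6.521×10⁻⁴ × 26.8 = 32.2 mL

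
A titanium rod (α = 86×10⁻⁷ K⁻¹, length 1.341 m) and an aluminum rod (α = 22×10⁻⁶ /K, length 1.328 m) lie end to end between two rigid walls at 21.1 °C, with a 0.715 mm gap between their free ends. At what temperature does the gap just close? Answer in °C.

T = 38.6 °C

α₁L₁ = 1.15326×10⁻⁵ m/K, α₂L₂ = 2.9216×10⁻⁵ m/K → total 4.07486×10⁻⁵ m/K
ΔT = g/(α₁L₁+α₂L₂) = 7.15×10⁻⁴ / 4.07486×10⁻⁵ = 17.547 K
T = 21.1 + 17.547 = 38.647 °C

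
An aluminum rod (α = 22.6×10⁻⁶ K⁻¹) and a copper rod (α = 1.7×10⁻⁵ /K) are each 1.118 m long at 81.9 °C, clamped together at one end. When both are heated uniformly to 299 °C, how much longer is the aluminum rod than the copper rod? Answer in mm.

1.36 mm

ΔT = 217.1 K
aluminum: ΔL = 22.6×10⁻⁶ × 1.118 m × 217.1 = 5.4854×10⁻³ m = 5.4854 mm
copper: ΔL = 1.7×10⁻⁵ × 1.118 m × 217.1 = 4.1262×10⁻³ m = 4.1262 mm
difference = 5.4854 − 4.1262 = 1.3592 mm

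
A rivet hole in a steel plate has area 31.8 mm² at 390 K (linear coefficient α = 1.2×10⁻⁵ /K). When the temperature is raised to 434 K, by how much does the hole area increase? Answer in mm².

Area coefficient ≈ 2α; |ΔT| = 44 K
ΔA = 2αA₀ΔT = 2(1.2×10⁻⁵)(31.8)(44) = 0.0336 mm²

ΔA = 0.0336 mm²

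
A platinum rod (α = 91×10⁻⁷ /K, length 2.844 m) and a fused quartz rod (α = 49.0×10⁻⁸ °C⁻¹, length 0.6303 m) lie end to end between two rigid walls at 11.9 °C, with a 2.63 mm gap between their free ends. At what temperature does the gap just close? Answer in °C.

α₁L₁ = 2.58804×10⁻⁵ m/K, α₂L₂ = 3.08847×10⁻⁷ m/K → total 2.6189247×10⁻⁵ m/K
ΔT = g/(α₁L₁+α₂L₂) = 2.63×10⁻³ / 2.6189247×10⁻⁵ = 100.42 K
T = 11.9 + 100.42 = 112.32 °C

T = 112 °C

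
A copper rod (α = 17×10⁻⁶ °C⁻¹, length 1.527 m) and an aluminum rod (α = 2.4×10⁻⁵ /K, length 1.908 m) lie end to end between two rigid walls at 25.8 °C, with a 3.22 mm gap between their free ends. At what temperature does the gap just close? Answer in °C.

α₁L₁ = 2.5959×10⁻⁵ m/K, α₂L₂ = 4.5792×10⁻⁵ m/K → total 7.1751×10⁻⁵ m/K
ΔT = g/(α₁L₁+α₂L₂) = 3.22×10⁻³ / 7.1751×10⁻⁵ = 44.877 K
T = 25.8 + 44.877 = 70.677 °C

T = 70.7 °C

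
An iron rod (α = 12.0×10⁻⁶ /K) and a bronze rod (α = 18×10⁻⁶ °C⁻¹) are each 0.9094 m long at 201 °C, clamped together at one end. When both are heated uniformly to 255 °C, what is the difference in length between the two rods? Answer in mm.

0.295 mm

ΔT = 54 K
iron: ΔL = 12.0×10⁻⁶ × 0.9094 m × 54 = 5.8929×10⁻⁴ m = 0.58929 mm
bronze: ΔL = 18×10⁻⁶ × 0.9094 m × 54 = 8.8394×10⁻⁴ m = 0.88394 mm
difference = 0.88394 − 0.58929 = 0.29465 mm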